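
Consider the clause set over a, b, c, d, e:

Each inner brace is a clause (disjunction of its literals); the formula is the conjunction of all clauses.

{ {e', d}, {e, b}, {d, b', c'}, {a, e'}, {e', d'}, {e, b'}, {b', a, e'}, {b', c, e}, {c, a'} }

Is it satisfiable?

No, unsatisfiable

Suppose e = 0.
From the singleton clause (b), b = 1.
That conflicts with the unit clause (b').
That branch fails; take e = 1 instead.
From the singleton clause (d), d = 1.
That conflicts with the unit clause (d').
Both values of e lead to a conflict.
No assignment satisfies every clause.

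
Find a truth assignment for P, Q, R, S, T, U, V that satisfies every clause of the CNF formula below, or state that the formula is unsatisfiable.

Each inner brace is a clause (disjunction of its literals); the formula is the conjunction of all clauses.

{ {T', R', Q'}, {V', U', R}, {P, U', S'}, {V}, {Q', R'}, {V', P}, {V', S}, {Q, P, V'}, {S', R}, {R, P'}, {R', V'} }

UNSATISFIABLE

Unit clause (V) forces V = 1.
Unit clause (P) forces P = 1.
Unit clause (S) forces S = 1.
Unit clause (R) forces R = 1.
Now (R') is unsatisfied and unit — conflict.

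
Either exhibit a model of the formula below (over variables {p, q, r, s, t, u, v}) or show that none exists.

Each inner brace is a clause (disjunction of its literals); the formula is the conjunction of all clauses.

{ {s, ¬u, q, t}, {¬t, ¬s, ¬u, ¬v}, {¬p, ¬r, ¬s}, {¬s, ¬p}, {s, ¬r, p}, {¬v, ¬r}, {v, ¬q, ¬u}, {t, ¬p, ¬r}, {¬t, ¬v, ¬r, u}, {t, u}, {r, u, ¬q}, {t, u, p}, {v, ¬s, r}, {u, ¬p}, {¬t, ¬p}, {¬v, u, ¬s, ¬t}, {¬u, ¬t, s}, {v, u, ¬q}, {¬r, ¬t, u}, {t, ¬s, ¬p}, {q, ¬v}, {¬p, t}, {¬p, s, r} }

Case s = True:
The clause (¬p) is unit, so p = False.
Case v = False:
The clause (r) is unit, so r = True.
Case q = False:
Case t = True:
The clause (u) is unit, so u = True.
All clauses are satisfied.

p: False; q: False; r: True; s: True; t: True; u: True; v: False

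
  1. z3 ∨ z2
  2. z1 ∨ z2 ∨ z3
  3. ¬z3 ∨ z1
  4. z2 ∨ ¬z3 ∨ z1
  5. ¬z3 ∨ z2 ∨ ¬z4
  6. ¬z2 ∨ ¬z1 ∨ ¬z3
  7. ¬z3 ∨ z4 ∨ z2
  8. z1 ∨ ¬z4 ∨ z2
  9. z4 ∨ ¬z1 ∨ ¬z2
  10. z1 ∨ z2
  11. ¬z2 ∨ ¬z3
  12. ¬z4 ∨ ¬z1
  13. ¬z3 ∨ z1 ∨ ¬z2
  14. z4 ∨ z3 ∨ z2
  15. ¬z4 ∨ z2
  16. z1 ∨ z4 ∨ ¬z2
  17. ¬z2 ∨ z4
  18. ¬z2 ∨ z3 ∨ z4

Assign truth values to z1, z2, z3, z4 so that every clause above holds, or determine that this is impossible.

z1=False,  z2=True,  z3=False,  z4=True

Case z3 = False:
Unit clause (z2) forces z2 = True.
Unit clause (z4) forces z4 = True.
Unit clause (¬z1) forces z1 = False.
Every clause now holds.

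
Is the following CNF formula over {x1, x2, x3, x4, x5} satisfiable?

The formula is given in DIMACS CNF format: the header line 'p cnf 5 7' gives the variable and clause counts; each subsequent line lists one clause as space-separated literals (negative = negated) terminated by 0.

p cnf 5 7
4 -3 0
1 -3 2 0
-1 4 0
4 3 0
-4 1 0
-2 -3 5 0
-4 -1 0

No, unsatisfiable

Case x4 = True:
From the singleton clause (x1), x1 = True.
That conflicts with the unit clause (¬x1).
So x4 must be the other value — set x4 = False.
From the singleton clause (¬x3), x3 = False.
That conflicts with the unit clause (x3).
Both values of x4 lead to a conflict.
No assignment satisfies every clause.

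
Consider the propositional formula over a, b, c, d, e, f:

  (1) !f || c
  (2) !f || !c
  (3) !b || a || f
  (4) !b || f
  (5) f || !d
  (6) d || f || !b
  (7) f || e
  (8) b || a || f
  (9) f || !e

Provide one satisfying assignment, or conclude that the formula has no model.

UNSATISFIABLE

Branch on f: set f = false.
Unit clause (!b) forces b = false.
Unit clause (!d) forces d = false.
Unit clause (e) forces e = true.
That conflicts with the unit clause (!e).
Undo f and try f = true.
Unit clause (c) forces c = true.
That conflicts with the unit clause (!c).
Neither f = true nor f = false works.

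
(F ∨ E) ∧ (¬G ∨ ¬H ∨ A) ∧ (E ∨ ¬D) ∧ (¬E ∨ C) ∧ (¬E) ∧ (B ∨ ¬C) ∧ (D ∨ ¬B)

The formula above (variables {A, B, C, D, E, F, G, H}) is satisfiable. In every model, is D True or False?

False

Suppose D = True.
The clause (E) is unit, so E = True.
But (¬E) is also a unit clause — contradiction.
So every satisfying assignment has D = False.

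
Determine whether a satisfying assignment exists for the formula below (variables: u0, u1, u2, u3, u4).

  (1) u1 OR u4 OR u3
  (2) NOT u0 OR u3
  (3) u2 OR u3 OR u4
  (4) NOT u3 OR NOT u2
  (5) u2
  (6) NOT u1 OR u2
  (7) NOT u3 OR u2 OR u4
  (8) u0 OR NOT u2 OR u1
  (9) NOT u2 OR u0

No

(u2) alone gives u2 = true.
(NOT u3) alone gives u3 = false.
(NOT u0) alone gives u0 = false.
But (u0) is also a unit clause — contradiction.
No assignment satisfies every clause.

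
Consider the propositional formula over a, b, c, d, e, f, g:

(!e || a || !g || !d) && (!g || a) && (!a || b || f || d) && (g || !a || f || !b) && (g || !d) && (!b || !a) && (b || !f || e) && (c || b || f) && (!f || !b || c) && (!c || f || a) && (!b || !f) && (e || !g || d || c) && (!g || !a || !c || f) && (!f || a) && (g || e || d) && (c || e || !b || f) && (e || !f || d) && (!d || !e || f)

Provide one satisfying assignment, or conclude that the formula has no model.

Try g = true.
From the singleton clause (a), a = true.
From the singleton clause (!b), b = false.
Try f = true.
From the singleton clause (e), e = true.
Every clause is now satisfied; c, d are unconstrained.

a ↦ true, b ↦ false, c ↦ true, d ↦ false, e ↦ true, f ↦ true, g ↦ true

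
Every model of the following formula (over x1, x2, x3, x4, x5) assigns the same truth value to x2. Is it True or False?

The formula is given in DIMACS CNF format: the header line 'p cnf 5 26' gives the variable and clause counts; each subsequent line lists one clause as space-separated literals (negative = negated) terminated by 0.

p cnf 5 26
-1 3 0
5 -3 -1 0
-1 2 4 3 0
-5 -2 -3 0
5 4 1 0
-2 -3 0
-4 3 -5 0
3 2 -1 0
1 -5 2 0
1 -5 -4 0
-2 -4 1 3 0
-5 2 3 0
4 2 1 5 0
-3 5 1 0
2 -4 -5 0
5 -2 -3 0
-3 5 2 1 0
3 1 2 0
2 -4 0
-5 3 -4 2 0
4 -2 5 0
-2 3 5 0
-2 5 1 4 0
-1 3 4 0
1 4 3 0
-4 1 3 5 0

Suppose x2 = True.
(¬x3) alone gives x3 = False.
(¬x1) alone gives x1 = False.
(¬x4) alone gives x4 = False.
That conflicts with the unit clause (x4).
So every satisfying assignment has x2 = False.

False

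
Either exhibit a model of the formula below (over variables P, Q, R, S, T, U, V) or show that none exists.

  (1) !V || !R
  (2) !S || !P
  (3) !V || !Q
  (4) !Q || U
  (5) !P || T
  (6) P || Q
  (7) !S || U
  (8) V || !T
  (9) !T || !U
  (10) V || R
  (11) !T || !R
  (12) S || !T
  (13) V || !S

Case V = false:
(!T) alone gives T = false.
(!P) alone gives P = false.
(Q) alone gives Q = true.
(U) alone gives U = true.
(R) alone gives R = true.
(!S) alone gives S = false.
This assignment satisfies each clause.

P=false; Q=true; R=true; S=false; T=false; U=true; V=false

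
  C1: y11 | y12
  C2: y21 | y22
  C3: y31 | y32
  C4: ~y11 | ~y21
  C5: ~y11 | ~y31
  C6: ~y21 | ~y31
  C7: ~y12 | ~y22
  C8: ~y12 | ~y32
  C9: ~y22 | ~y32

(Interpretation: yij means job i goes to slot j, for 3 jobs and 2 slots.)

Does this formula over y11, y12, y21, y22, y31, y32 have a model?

Try y11 = 1.
Unit clause (~y21) forces y21 = 0.
Unit clause (y22) forces y22 = 1.
Unit clause (~y31) forces y31 = 0.
Unit clause (y32) forces y32 = 1.
That conflicts with the unit clause (~y32).
Undo y11 and try y11 = 0.
Unit clause (y12) forces y12 = 1.
Unit clause (~y22) forces y22 = 0.
Unit clause (y21) forces y21 = 1.
Unit clause (~y31) forces y31 = 0.
Unit clause (y32) forces y32 = 1.
That conflicts with the unit clause (~y32).
Neither y11 = 1 nor y11 = 0 works.
No assignment satisfies every clause.

No, unsatisfiable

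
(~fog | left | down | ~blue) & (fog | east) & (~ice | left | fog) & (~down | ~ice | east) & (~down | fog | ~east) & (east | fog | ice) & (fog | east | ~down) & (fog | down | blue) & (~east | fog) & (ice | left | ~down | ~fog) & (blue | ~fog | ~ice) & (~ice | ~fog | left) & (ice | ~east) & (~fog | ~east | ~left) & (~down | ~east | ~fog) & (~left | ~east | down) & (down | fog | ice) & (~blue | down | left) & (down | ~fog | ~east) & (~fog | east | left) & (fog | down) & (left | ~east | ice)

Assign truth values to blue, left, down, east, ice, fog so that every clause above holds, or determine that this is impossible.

Case fog = 1:
Case blue = 0:
The clause (~ice) is unit, so ice = 0.
The clause (~east) is unit, so east = 0.
The clause (left) is unit, so left = 1.
All clauses hold; down can take either value.

blue: 0; left: 1; down: 1; east: 0; ice: 0; fog: 1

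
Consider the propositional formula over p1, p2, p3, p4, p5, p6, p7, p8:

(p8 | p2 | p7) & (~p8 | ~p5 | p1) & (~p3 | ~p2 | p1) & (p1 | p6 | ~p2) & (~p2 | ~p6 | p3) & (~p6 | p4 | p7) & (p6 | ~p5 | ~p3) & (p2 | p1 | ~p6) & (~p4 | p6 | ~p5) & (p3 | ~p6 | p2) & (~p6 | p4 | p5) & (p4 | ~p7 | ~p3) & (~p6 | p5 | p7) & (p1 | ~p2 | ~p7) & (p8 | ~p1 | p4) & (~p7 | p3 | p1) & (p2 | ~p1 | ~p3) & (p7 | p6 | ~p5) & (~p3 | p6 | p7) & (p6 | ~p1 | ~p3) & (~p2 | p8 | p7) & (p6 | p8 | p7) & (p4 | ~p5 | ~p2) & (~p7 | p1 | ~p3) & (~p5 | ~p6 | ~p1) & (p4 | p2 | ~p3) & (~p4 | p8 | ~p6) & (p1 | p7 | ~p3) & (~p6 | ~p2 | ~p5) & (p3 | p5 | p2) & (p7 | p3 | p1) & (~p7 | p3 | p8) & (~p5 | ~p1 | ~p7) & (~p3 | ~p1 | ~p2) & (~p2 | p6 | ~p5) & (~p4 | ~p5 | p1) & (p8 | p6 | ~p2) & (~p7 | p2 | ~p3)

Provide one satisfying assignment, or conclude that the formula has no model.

p1: 1; p2: 1; p3: 0; p4: 1; p5: 0; p6: 0; p7: 0; p8: 1

Case p8 = 1:
Case p5 = 0:
Case p6 = 0:
Case p1 = 1:
(~p3) alone gives p3 = 0.
(p2) alone gives p2 = 1.
No clause remains; p4, p7 are free.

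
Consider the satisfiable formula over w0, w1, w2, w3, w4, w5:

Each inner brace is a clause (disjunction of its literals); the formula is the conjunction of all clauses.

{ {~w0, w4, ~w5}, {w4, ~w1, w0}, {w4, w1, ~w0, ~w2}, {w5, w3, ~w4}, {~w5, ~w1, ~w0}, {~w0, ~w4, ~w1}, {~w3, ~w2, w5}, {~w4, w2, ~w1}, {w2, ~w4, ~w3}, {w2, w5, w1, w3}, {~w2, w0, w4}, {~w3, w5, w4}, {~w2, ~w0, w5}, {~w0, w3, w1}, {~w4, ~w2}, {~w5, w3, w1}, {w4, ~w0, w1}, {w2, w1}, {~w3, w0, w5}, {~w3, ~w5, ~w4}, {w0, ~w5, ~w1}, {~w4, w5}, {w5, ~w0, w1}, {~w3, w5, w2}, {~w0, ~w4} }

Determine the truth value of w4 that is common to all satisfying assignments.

Suppose w4 = 1.
Unit clause (~w2) forces w2 = 0.
Unit clause (~w1) forces w1 = 0.
That conflicts with the unit clause (w1).
So every satisfying assignment has w4 = False.

False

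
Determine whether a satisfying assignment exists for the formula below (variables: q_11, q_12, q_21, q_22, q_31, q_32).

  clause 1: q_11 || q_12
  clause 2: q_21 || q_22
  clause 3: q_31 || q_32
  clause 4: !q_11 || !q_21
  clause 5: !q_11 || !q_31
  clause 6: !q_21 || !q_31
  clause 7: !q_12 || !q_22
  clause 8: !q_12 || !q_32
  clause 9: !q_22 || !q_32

Try q_11 = true.
Unit clause (!q_21) forces q_21 = false.
Unit clause (q_22) forces q_22 = true.
Unit clause (!q_31) forces q_31 = false.
Unit clause (q_32) forces q_32 = true.
But (!q_32) is also a unit clause — contradiction.
Backtrack on q_11: now try q_11 = false.
Unit clause (q_12) forces q_12 = true.
Unit clause (!q_22) forces q_22 = false.
Unit clause (q_21) forces q_21 = true.
Unit clause (!q_31) forces q_31 = false.
Unit clause (q_32) forces q_32 = true.
But (!q_32) is also a unit clause — contradiction.
Neither q_11 = true nor q_11 = false works.
No assignment satisfies every clause.

No, unsatisfiable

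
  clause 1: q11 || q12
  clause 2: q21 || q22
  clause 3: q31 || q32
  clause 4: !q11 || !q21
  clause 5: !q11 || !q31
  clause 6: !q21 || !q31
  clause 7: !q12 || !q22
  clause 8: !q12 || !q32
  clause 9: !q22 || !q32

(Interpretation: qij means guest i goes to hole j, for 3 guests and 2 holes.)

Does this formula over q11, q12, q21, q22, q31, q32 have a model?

No

Case q11 = true:
(!q21) alone gives q21 = false.
(q22) alone gives q22 = true.
(!q31) alone gives q31 = false.
(q32) alone gives q32 = true.
That conflicts with the unit clause (!q32).
That branch fails; take q11 = false instead.
(q12) alone gives q12 = true.
(!q22) alone gives q22 = false.
(q21) alone gives q21 = true.
(!q31) alone gives q31 = false.
(q32) alone gives q32 = true.
That conflicts with the unit clause (!q32).
Either choice for q11 ends in contradiction.
No assignment satisfies every clause.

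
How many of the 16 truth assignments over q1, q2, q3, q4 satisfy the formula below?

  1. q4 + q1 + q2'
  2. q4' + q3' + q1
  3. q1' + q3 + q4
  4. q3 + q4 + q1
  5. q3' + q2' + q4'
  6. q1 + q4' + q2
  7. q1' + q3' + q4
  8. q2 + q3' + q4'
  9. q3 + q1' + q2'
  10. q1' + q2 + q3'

3

There are 2^4 = 16 truth assignments over (q1, q2, q3, q4).
Check each against the 10 clauses (columns in the order q1, q2, q3, q4):
  F F F F  ✗ fails (q3 + q4 + q1)
  F F F T  ✗ fails (q1 + q4' + q2)
  F F T F  ✓ satisfies all
  F F T T  ✗ fails (q4' + q3' + q1)
  F T F F  ✗ fails (q4 + q1 + q2')
  F T F T  ✓ satisfies all
  F T T F  ✗ fails (q4 + q1 + q2')
  F T T T  ✗ fails (q4' + q3' + q1)
  T F F F  ✗ fails (q1' + q3 + q4)
  T F F T  ✓ satisfies all
  T F T F  ✗ fails (q1' + q3' + q4)
  T F T T  ✗ fails (q2 + q3' + q4')
  T T F F  ✗ fails (q1' + q3 + q4)
  T T F T  ✗ fails (q3 + q1' + q2')
  T T T F  ✗ fails (q1' + q3' + q4)
  T T T T  ✗ fails (q3' + q2' + q4')
3 of the 16 rows are models.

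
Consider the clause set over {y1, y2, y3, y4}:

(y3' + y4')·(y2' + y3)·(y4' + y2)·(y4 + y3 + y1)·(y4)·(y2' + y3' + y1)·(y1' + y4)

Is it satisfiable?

(y4) alone gives y4 = 1.
(y3') alone gives y3 = 0.
(y2') alone gives y2 = 0.
That conflicts with the unit clause (y2).
No assignment satisfies every clause.

No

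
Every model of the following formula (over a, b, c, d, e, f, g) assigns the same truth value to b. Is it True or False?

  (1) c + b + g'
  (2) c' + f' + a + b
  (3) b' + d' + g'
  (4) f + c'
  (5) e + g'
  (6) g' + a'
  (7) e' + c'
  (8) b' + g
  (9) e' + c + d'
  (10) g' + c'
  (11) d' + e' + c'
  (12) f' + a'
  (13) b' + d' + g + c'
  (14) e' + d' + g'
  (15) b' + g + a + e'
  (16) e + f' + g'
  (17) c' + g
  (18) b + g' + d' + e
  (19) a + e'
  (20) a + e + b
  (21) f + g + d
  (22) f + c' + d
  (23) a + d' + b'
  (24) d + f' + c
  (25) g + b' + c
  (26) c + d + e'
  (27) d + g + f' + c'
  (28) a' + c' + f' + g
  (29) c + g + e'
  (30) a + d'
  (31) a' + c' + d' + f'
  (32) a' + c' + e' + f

Suppose b = 1.
Unit clause (g) forces g = 1.
Unit clause (d') forces d = 0.
Unit clause (e) forces e = 1.
Unit clause (a') forces a = 0.
That conflicts with the unit clause (a).
So every satisfying assignment has b = False.

False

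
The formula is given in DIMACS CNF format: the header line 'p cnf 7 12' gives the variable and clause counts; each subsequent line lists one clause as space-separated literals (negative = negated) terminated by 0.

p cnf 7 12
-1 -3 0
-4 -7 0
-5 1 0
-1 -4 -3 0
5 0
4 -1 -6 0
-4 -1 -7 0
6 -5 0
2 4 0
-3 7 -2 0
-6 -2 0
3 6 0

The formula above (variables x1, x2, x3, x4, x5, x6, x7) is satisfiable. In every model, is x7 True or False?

False

Suppose x7 = True.
(¬x4) alone gives x4 = False.
(x5) alone gives x5 = True.
(x1) alone gives x1 = True.
(¬x3) alone gives x3 = False.
(¬x6) alone gives x6 = False.
But (x6) is also a unit clause — contradiction.
So every satisfying assignment has x7 = False.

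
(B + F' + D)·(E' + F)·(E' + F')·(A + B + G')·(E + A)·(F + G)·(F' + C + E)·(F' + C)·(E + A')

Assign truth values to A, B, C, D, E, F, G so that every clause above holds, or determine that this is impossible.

Try E = 0.
From the singleton clause (A), A = 1.
But (A') is also a unit clause — contradiction.
Undo E and try E = 1.
From the singleton clause (F), F = 1.
But (F') is also a unit clause — contradiction.
Neither E = 1 nor E = 0 works.

UNSATISFIABLE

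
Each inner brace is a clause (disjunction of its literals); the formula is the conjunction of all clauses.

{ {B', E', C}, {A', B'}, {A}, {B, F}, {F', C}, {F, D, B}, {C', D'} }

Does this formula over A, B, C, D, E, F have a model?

Yes

From the singleton clause (A), A = 1.
From the singleton clause (B'), B = 0.
From the singleton clause (F), F = 1.
From the singleton clause (C), C = 1.
From the singleton clause (D'), D = 0.
No clause remains; E is free.
A satisfying assignment: A ↦ 1; B ↦ 0; C ↦ 1; D ↦ 0; E ↦ 1; F ↦ 1.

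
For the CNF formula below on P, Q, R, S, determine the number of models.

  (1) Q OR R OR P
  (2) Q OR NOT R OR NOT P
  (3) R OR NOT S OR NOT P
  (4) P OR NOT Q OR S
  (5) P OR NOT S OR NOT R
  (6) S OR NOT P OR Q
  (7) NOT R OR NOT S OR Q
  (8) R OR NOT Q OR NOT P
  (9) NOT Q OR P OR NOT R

4

There are 2^4 = 16 truth assignments over (P, Q, R, S).
Check each against the 9 clauses (columns in the order P, Q, R, S):
  F F F F  ✗ fails (Q OR R OR P)
  F F F T  ✗ fails (Q OR R OR P)
  F F T F  ✓ satisfies all
  F F T T  ✗ fails (P OR NOT S OR NOT R)
  F T F F  ✗ fails (P OR NOT Q OR S)
  F T F T  ✓ satisfies all
  F T T F  ✗ fails (P OR NOT Q OR S)
  F T T T  ✗ fails (P OR NOT S OR NOT R)
  T F F F  ✗ fails (S OR NOT P OR Q)
  T F F T  ✗ fails (R OR NOT S OR NOT P)
  T F T F  ✗ fails (Q OR NOT R OR NOT P)
  T F T T  ✗ fails (Q OR NOT R OR NOT P)
  T T F F  ✗ fails (R OR NOT Q OR NOT P)
  T T F T  ✗ fails (R OR NOT S OR NOT P)
  T T T F  ✓ satisfies all
  T T T T  ✓ satisfies all
4 of the 16 rows are models.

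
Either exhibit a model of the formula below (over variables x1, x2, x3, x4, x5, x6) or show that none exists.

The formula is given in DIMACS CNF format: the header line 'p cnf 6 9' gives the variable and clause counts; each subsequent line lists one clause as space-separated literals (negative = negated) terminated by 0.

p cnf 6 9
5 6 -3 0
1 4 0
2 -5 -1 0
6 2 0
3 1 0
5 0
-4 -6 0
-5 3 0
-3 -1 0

Unit clause (x5) forces x5 = True.
Unit clause (x3) forces x3 = True.
Unit clause (¬x1) forces x1 = False.
Unit clause (x4) forces x4 = True.
Unit clause (¬x6) forces x6 = False.
Unit clause (x2) forces x2 = True.
All clauses are satisfied.

x1: False, x2: True, x3: True, x4: True, x5: True, x6: False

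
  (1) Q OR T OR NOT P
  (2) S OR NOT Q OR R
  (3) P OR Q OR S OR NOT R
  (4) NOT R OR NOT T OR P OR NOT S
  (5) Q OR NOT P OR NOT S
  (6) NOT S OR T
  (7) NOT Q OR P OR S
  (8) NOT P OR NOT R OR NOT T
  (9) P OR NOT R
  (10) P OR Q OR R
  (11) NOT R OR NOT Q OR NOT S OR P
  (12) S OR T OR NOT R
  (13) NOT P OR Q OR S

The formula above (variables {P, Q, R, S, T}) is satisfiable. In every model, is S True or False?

Suppose S = false.
Suppose Q = false.
Unit clause (NOT P) forces P = false.
Unit clause (NOT R) forces R = false.
That conflicts with the unit clause (R).
So Q must be the other value — set Q = true.
Unit clause (R) forces R = true.
Unit clause (P) forces P = true.
Unit clause (NOT T) forces T = false.
That conflicts with the unit clause (T).
Neither Q = true nor Q = false works.
So every satisfying assignment has S = True.

True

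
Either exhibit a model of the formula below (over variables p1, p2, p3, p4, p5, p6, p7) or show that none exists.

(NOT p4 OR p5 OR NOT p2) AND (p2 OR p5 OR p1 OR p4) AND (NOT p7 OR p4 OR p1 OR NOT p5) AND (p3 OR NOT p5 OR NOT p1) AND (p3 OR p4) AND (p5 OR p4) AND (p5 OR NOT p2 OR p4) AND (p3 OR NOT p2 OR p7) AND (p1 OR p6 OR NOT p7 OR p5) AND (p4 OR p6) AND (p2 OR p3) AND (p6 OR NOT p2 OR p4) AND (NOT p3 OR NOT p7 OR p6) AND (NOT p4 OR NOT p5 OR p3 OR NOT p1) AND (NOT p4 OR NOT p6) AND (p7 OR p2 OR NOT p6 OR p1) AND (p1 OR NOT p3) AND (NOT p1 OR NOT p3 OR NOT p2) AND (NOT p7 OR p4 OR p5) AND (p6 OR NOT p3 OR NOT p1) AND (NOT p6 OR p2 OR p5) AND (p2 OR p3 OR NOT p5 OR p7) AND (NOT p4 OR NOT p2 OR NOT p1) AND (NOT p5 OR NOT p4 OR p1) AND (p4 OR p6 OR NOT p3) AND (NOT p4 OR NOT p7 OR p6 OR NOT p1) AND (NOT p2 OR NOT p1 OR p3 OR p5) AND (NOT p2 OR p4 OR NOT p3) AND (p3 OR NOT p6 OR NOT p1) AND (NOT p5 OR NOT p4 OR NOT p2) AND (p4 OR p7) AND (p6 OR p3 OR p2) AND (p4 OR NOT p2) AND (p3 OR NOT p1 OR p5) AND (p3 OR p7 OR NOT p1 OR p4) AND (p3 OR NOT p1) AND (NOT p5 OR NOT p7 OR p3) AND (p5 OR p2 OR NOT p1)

p1=true, p2=false, p3=true, p4=false, p5=true, p6=true, p7=true

Try p3 = true.
The clause (p1) is unit, so p1 = true.
The clause (NOT p2) is unit, so p2 = false.
The clause (p6) is unit, so p6 = true.
The clause (NOT p4) is unit, so p4 = false.
The clause (p5) is unit, so p5 = true.
The clause (p7) is unit, so p7 = true.
This assignment satisfies each clause.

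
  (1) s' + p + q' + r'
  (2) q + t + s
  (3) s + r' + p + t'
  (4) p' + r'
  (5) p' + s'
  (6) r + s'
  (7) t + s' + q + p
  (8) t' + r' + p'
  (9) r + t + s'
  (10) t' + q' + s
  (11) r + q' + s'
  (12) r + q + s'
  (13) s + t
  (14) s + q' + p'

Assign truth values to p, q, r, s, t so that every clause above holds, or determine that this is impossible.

Suppose p = 0.
Suppose r = 1.
Suppose s = 1.
(q') alone gives q = 0.
(t) alone gives t = 1.
Every clause now holds.

p=0,  q=0,  r=1,  s=1,  t=1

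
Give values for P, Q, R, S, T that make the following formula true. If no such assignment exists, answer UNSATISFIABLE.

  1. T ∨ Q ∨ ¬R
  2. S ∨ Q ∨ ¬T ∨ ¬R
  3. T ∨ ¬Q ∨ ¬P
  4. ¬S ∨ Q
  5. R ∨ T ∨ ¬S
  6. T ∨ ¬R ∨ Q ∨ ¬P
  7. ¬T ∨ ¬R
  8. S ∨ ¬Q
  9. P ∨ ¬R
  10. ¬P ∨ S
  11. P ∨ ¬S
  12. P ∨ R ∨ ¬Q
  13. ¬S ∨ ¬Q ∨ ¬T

Case S = False:
From the singleton clause (¬Q), Q = False.
From the singleton clause (¬P), P = False.
From the singleton clause (¬R), R = False.
All clauses hold; T can take either value.

P ↦ False, Q ↦ False, R ↦ False, S ↦ False, T ↦ True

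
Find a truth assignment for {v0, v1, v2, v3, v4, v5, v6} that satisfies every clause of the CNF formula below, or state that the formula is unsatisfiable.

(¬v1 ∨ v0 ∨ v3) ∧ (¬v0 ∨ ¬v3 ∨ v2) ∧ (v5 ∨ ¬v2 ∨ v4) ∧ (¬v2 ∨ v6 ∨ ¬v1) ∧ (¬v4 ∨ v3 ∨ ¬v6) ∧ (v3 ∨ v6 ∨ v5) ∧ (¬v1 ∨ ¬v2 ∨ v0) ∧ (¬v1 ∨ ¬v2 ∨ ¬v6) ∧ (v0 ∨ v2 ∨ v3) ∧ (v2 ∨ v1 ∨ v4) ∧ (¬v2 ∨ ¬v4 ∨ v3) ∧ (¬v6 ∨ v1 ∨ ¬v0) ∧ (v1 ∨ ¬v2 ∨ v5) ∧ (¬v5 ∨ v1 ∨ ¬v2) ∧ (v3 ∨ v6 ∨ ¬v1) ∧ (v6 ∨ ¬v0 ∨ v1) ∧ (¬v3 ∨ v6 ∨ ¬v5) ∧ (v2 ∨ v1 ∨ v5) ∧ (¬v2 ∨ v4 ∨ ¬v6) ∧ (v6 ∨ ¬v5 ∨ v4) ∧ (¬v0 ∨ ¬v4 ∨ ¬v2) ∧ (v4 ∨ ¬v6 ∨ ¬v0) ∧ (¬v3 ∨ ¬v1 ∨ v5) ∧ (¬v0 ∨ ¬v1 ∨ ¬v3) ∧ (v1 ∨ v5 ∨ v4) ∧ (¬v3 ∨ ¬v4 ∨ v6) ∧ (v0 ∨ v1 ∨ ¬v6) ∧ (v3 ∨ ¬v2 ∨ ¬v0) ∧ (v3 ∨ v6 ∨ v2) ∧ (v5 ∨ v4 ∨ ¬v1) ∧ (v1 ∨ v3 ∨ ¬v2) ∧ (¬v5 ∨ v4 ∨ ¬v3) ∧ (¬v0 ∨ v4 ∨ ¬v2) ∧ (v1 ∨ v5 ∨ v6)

v0: False; v1: True; v2: False; v3: True; v4: True; v5: True; v6: True

Case v1 = True:
Case v0 = False:
(v3) alone gives v3 = True.
(¬v2) alone gives v2 = False.
(v5) alone gives v5 = True.
(v6) alone gives v6 = True.
(v4) alone gives v4 = True.
This assignment satisfies each clause.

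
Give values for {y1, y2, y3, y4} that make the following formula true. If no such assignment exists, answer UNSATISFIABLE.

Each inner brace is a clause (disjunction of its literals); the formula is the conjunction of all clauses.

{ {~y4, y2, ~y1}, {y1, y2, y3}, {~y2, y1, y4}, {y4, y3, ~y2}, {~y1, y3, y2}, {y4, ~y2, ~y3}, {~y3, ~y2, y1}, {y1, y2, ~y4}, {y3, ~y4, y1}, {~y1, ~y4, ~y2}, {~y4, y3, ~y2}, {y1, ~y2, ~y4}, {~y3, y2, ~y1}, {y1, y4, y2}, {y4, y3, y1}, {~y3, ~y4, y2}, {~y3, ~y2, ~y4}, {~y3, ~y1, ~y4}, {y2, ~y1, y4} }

UNSATISFIABLE

Suppose y4 = 0.
Suppose y2 = 0.
Unit clause (y1) forces y1 = 1.
That conflicts with the unit clause (~y1).
So y2 must be the other value — set y2 = 1.
Unit clause (y1) forces y1 = 1.
Unit clause (y3) forces y3 = 1.
That conflicts with the unit clause (~y3).
Both values of y2 lead to a conflict.
So y4 must be the other value — set y4 = 1.
Suppose y2 = 1.
Unit clause (~y1) forces y1 = 0.
That conflicts with the unit clause (y1).
So y2 must be the other value — set y2 = 0.
Unit clause (~y1) forces y1 = 0.
That conflicts with the unit clause (y1).
Both values of y2 lead to a conflict.
Both values of y4 lead to a conflict.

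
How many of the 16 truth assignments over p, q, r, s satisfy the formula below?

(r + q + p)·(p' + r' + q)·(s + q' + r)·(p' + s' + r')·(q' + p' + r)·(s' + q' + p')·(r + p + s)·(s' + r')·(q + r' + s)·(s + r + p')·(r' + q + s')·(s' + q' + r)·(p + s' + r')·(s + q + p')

3

There are 2^4 = 16 truth assignments over (p, q, r, s).
Check each against the 14 clauses (columns in the order p, q, r, s):
  F F F F  ✗ fails (r + q + p)
  F F F T  ✗ fails (r + q + p)
  F F T F  ✗ fails (q + r' + s)
  F F T T  ✗ fails (s' + r')
  F T F F  ✗ fails (s + q' + r)
  F T F T  ✗ fails (s' + q' + r)
  F T T F  ✓ satisfies all
  F T T T  ✗ fails (s' + r')
  T F F F  ✗ fails (s + r + p')
  T F F T  ✓ satisfies all
  T F T F  ✗ fails (p' + r' + q)
  T F T T  ✗ fails (p' + r' + q)
  T T F F  ✗ fails (s + q' + r)
  T T F T  ✗ fails (q' + p' + r)
  T T T F  ✓ satisfies all
  T T T T  ✗ fails (p' + s' + r')
3 of the 16 rows are models.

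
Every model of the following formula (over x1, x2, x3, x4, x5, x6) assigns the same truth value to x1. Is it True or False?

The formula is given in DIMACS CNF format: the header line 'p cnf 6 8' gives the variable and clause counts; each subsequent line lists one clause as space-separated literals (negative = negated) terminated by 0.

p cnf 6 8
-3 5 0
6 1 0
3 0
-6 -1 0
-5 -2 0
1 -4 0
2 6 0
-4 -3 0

Suppose x1 = True.
From the singleton clause (x3), x3 = True.
From the singleton clause (x5), x5 = True.
From the singleton clause (¬x6), x6 = False.
From the singleton clause (¬x2), x2 = False.
Now (x2) is unsatisfied and unit — conflict.
So every satisfying assignment has x1 = False.

False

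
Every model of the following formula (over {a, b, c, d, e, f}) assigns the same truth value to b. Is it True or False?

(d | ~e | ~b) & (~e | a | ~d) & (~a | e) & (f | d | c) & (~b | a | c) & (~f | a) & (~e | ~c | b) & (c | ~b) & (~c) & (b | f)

False

Suppose b = 1.
(c) alone gives c = 1.
That conflicts with the unit clause (~c).
So every satisfying assignment has b = False.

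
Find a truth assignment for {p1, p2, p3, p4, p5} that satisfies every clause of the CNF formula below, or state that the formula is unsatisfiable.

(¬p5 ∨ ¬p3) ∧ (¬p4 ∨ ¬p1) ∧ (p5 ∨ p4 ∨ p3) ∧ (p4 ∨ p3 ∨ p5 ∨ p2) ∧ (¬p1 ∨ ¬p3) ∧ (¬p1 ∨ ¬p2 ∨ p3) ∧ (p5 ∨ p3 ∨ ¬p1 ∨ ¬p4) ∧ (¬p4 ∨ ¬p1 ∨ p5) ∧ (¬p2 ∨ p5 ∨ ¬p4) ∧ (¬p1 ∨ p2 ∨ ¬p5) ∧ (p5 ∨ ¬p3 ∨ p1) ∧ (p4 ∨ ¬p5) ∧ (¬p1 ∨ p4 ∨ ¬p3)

p1: False; p2: False; p3: False; p4: True; p5: False

Case p5 = False:
Case p4 = True:
The clause (¬p1) is unit, so p1 = False.
The clause (¬p2) is unit, so p2 = False.
The clause (¬p3) is unit, so p3 = False.
This assignment satisfies each clause.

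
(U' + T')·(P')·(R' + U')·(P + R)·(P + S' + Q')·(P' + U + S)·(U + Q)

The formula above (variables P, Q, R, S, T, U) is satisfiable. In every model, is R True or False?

True

Suppose R = 0.
(P') alone gives P = 0.
Now (P) is unsatisfied and unit — conflict.
So every satisfying assignment has R = True.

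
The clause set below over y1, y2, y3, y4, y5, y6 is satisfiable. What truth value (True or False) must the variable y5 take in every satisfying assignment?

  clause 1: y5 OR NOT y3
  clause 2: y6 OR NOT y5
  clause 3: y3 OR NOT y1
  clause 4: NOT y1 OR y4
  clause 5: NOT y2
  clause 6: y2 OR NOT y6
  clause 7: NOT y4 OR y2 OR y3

Suppose y5 = true.
The clause (y6) is unit, so y6 = true.
The clause (NOT y2) is unit, so y2 = false.
But (y2) is also a unit clause — contradiction.
So every satisfying assignment has y5 = False.

False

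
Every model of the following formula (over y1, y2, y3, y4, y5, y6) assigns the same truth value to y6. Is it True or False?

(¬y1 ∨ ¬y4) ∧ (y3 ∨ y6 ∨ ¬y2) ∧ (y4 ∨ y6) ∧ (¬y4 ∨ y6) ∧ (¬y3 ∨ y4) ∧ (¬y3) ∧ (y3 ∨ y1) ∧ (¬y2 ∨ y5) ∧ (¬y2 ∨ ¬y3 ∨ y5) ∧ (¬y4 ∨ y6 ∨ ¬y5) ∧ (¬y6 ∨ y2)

True

Suppose y6 = False.
Unit clause (y4) forces y4 = True.
That conflicts with the unit clause (¬y4).
So every satisfying assignment has y6 = True.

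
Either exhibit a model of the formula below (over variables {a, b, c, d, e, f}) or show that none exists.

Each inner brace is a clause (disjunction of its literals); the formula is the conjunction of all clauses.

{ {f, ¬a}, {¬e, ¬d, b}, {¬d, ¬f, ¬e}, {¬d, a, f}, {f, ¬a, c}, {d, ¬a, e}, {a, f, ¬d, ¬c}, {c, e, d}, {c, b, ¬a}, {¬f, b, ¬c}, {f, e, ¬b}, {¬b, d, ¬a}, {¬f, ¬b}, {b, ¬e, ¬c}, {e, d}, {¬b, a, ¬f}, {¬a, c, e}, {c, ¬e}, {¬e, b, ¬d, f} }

Case f = False:
(¬a) alone gives a = False.
(¬d) alone gives d = False.
(e) alone gives e = True.
(c) alone gives c = True.
(b) alone gives b = True.
This assignment satisfies each clause.

a: False,  b: True,  c: True,  d: False,  e: True,  f: False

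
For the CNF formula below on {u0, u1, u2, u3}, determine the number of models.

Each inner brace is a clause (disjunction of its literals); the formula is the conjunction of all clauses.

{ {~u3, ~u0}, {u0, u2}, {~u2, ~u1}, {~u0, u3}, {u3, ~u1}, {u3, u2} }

2

There are 2^4 = 16 truth assignments over (u0, u1, u2, u3).
Split on u3. With u3 = 1, the clauses containing u3 are satisfied and ~u3 drops from the rest; 1 of the 2^3 = 8 assignments to the other variables satisfy what remains.
With u3 = 0, by the same count on the reduced clause set, 1 assignment works.
(One model: u0=F, u1=F, u2=T, u3=F.)
Total: 1 + 1 = 2.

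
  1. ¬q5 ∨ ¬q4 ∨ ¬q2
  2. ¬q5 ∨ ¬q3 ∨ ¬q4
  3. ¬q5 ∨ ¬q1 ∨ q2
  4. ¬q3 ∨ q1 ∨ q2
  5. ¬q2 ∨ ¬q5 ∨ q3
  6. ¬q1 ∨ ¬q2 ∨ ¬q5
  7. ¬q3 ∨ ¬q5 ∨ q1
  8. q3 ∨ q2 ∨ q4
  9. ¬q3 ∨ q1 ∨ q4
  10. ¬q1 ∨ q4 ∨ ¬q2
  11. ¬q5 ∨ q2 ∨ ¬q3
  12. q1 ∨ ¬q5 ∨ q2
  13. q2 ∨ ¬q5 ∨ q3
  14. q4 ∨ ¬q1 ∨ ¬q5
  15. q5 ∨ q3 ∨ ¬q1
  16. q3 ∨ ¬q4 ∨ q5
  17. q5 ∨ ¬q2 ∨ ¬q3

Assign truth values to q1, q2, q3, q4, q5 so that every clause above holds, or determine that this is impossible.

Suppose q5 = False.
Suppose q3 = False.
Unit clause (¬q1) forces q1 = False.
Unit clause (¬q4) forces q4 = False.
Unit clause (q2) forces q2 = True.
All clauses are satisfied.

q1: False; q2: True; q3: False; q4: False; q5: False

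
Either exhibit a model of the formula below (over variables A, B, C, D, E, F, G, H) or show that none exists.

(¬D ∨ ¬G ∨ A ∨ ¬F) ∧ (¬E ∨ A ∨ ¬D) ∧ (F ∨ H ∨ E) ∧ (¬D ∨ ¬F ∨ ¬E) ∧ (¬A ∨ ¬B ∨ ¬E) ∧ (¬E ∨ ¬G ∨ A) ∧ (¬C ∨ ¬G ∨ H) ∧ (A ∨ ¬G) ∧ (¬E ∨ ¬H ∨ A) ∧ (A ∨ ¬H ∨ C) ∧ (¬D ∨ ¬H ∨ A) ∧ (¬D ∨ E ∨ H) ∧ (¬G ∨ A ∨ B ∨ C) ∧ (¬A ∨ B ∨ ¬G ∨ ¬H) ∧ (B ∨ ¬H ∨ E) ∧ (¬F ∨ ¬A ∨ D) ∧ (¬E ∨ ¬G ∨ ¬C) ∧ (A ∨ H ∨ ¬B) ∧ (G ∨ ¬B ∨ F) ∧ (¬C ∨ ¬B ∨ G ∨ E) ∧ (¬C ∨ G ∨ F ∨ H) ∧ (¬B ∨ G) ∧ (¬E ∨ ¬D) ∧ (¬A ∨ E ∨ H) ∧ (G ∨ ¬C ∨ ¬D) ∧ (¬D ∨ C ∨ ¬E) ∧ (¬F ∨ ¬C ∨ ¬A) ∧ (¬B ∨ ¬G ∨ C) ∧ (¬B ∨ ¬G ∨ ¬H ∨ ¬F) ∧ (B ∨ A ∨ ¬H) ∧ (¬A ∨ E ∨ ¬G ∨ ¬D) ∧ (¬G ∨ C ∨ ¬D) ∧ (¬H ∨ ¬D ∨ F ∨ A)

A: False; B: False; C: False; D: False; E: True; F: False; G: False; H: False

Case A = False:
(¬G) alone gives G = False.
(¬B) alone gives B = False.
(¬H) alone gives H = False.
Case E = True:
(¬D) alone gives D = False.
Case C = False:
Every clause is now satisfied; F is unconstrained.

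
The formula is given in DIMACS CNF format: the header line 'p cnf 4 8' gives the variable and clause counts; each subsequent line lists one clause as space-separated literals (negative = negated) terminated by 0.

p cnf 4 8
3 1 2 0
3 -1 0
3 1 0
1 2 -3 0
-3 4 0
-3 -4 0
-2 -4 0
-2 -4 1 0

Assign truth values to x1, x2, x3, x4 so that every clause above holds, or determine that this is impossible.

Case x3 = True:
Unit clause (x4) forces x4 = True.
Now (¬x4) is unsatisfied and unit — conflict.
So x3 must be the other value — set x3 = False.
Unit clause (¬x1) forces x1 = False.
Now (x1) is unsatisfied and unit — conflict.
Either choice for x3 ends in contradiction.

UNSATISFIABLE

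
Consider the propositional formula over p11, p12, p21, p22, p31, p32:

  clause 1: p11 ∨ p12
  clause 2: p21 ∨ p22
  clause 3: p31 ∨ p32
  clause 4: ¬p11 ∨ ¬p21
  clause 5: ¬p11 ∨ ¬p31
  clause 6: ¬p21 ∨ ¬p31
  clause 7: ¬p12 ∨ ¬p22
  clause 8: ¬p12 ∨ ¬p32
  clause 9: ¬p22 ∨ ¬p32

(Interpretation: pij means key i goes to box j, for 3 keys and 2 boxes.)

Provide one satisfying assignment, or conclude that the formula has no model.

Case p11 = True:
From the singleton clause (¬p21), p21 = False.
From the singleton clause (p22), p22 = True.
From the singleton clause (¬p31), p31 = False.
From the singleton clause (p32), p32 = True.
Now (¬p32) is unsatisfied and unit — conflict.
Backtrack on p11: now try p11 = False.
From the singleton clause (p12), p12 = True.
From the singleton clause (¬p22), p22 = False.
From the singleton clause (p21), p21 = True.
From the singleton clause (¬p31), p31 = False.
From the singleton clause (p32), p32 = True.
Now (¬p32) is unsatisfied and unit — conflict.
Neither p11 = True nor p11 = False works.

UNSATISFIABLE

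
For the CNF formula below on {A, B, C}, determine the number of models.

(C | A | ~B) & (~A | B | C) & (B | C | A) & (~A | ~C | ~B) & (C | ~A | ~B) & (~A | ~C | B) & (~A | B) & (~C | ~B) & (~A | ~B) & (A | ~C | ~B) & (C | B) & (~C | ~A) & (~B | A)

There are 2^3 = 8 truth assignments over (A, B, C).
Check each against the 13 clauses (columns in the order A, B, C):
  F F F  ✗ fails (B | C | A)
  F F T  ✓ satisfies all
  F T F  ✗ fails (C | A | ~B)
  F T T  ✗ fails (~C | ~B)
  T F F  ✗ fails (~A | B | C)
  T F T  ✗ fails (~A | ~C | B)
  T T F  ✗ fails (C | ~A | ~B)
  T T T  ✗ fails (~A | ~C | ~B)
1 of the 8 rows is a model.

1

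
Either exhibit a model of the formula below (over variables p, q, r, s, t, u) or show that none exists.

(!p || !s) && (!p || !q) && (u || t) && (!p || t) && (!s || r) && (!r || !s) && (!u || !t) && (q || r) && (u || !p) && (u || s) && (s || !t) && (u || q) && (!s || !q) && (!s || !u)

Branch on p: set p = false.
Branch on u: set u = true.
The clause (!t) is unit, so t = false.
The clause (!s) is unit, so s = false.
Branch on q: set q = true.
No clause remains; r is free.

p ↦ false,  q ↦ true,  r ↦ true,  s ↦ false,  t ↦ false,  u ↦ true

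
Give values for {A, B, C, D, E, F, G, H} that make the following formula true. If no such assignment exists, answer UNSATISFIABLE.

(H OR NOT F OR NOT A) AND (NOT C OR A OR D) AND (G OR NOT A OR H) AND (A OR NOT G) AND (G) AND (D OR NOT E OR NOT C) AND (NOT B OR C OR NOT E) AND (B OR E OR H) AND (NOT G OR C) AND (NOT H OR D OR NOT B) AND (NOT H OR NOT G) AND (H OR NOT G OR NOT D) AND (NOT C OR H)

UNSATISFIABLE

From the singleton clause (G), G = true.
From the singleton clause (A), A = true.
From the singleton clause (C), C = true.
From the singleton clause (NOT H), H = false.
But (H) is also a unit clause — contradiction.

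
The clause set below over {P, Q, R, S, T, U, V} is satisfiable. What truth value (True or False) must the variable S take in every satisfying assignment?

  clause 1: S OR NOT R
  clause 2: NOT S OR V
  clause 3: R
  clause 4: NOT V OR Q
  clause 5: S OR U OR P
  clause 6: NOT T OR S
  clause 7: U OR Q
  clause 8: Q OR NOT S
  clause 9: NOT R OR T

Suppose S = false.
The clause (NOT R) is unit, so R = false.
Now (R) is unsatisfied and unit — conflict.
So every satisfying assignment has S = True.

True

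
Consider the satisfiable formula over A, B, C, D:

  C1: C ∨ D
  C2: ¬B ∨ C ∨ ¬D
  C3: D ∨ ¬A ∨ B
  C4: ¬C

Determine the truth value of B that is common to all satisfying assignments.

False

Suppose B = True.
Unit clause (¬C) forces C = False.
Unit clause (D) forces D = True.
Now (¬D) is unsatisfied and unit — conflict.
So every satisfying assignment has B = False.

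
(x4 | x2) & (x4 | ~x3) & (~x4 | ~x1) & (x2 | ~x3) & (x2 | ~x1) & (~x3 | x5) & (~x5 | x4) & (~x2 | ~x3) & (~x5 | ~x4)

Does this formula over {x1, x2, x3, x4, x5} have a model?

Satisfiable

Suppose x4 = 1.
Unit clause (~x1) forces x1 = 0.
Unit clause (~x5) forces x5 = 0.
Unit clause (~x3) forces x3 = 0.
Every clause is now satisfied; x2 is unconstrained.
A satisfying assignment: x1: 0; x2: 1; x3: 0; x4: 1; x5: 0.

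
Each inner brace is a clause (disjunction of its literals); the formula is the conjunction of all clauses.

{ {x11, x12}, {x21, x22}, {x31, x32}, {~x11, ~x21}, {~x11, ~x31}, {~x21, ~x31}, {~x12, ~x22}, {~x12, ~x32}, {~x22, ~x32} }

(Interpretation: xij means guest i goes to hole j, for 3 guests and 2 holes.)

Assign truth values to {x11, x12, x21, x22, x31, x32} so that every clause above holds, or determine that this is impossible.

UNSATISFIABLE

Suppose x11 = 1.
Unit clause (~x21) forces x21 = 0.
Unit clause (x22) forces x22 = 1.
Unit clause (~x31) forces x31 = 0.
Unit clause (x32) forces x32 = 1.
But (~x32) is also a unit clause — contradiction.
Undo x11 and try x11 = 0.
Unit clause (x12) forces x12 = 1.
Unit clause (~x22) forces x22 = 0.
Unit clause (x21) forces x21 = 1.
Unit clause (~x31) forces x31 = 0.
Unit clause (x32) forces x32 = 1.
But (~x32) is also a unit clause — contradiction.
Both values of x11 lead to a conflict.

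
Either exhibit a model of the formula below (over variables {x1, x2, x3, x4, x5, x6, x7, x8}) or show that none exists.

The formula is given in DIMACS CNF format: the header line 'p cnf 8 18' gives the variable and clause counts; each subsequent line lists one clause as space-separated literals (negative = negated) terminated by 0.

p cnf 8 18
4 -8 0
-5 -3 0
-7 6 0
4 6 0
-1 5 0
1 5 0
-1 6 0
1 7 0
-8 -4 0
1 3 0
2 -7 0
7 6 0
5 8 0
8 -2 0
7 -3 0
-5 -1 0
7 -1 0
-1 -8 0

UNSATISFIABLE

Suppose x4 = True.
From the singleton clause (¬x8), x8 = False.
From the singleton clause (x5), x5 = True.
From the singleton clause (¬x3), x3 = False.
From the singleton clause (x1), x1 = True.
But (¬x1) is also a unit clause — contradiction.
So x4 must be the other value — set x4 = False.
From the singleton clause (¬x8), x8 = False.
From the singleton clause (x6), x6 = True.
From the singleton clause (x5), x5 = True.
From the singleton clause (¬x3), x3 = False.
From the singleton clause (x1), x1 = True.
But (¬x1) is also a unit clause — contradiction.
Either choice for x4 ends in contradiction.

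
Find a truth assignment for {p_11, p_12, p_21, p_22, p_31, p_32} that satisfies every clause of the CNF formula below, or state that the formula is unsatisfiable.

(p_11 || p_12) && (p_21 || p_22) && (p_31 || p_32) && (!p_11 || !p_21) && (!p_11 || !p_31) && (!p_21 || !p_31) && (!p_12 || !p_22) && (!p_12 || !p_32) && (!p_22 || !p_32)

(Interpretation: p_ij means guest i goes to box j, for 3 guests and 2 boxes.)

UNSATISFIABLE

Try p_11 = true.
From the singleton clause (!p_21), p_21 = false.
From the singleton clause (p_22), p_22 = true.
From the singleton clause (!p_31), p_31 = false.
From the singleton clause (p_32), p_32 = true.
But (!p_32) is also a unit clause — contradiction.
Undo p_11 and try p_11 = false.
From the singleton clause (p_12), p_12 = true.
From the singleton clause (!p_22), p_22 = false.
From the singleton clause (p_21), p_21 = true.
From the singleton clause (!p_31), p_31 = false.
From the singleton clause (p_32), p_32 = true.
But (!p_32) is also a unit clause — contradiction.
Either choice for p_11 ends in contradiction.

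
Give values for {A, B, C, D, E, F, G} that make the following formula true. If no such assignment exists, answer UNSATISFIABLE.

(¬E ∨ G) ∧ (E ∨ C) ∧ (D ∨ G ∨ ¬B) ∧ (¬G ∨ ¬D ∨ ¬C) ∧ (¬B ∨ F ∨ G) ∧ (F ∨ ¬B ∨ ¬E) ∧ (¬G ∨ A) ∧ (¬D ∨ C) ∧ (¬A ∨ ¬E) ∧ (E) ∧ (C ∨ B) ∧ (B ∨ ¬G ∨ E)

UNSATISFIABLE

The clause (E) is unit, so E = True.
The clause (G) is unit, so G = True.
The clause (A) is unit, so A = True.
But (¬A) is also a unit clause — contradiction.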